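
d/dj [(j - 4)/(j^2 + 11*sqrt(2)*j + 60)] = (j^2 + 11*sqrt(2)*j - (j - 4)*(2*j + 11*sqrt(2)) + 60)/(j^2 + 11*sqrt(2)*j + 60)^2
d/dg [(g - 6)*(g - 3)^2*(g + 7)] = 4*g^3 - 15*g^2 - 78*g + 261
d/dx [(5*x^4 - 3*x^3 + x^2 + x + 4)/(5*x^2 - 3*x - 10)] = 2*(25*x^5 - 30*x^4 - 91*x^3 + 41*x^2 - 30*x + 1)/(25*x^4 - 30*x^3 - 91*x^2 + 60*x + 100)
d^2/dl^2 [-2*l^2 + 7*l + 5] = -4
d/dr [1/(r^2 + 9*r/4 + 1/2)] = 4*(-8*r - 9)/(4*r^2 + 9*r + 2)^2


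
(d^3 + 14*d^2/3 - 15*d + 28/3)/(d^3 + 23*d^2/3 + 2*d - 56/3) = (d - 1)/(d + 2)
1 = 1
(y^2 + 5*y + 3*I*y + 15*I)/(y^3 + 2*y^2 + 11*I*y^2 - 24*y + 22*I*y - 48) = (y + 5)/(y^2 + y*(2 + 8*I) + 16*I)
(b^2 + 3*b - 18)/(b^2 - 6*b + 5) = (b^2 + 3*b - 18)/(b^2 - 6*b + 5)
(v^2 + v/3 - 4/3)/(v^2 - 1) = (v + 4/3)/(v + 1)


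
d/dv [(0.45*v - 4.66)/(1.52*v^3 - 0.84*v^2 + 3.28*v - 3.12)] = (-1.368*v^3 + 21.6276*v^2 - 7.8288*v + 13.8808)/(2.3104*v^6 - 2.5536*v^5 + 10.6768*v^4 - 14.9952*v^3 + 16.0*v^2 - 20.4672*v + 9.7344)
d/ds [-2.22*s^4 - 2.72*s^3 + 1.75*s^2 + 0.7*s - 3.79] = -8.88*s^3 - 8.16*s^2 + 3.5*s + 0.7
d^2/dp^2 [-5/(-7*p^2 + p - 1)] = 10*(-49*p^2 + 7*p + (14*p - 1)^2 - 7)/(7*p^2 - p + 1)^3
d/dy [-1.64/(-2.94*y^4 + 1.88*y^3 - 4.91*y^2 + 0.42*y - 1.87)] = (-19.2864*y^3 + 9.2496*y^2 - 16.1048*y + 0.6888)/(2.94*y^4 - 1.88*y^3 + 4.91*y^2 - 0.42*y + 1.87)^2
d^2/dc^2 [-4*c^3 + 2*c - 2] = -24*c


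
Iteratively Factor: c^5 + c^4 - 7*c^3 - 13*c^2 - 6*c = (c + 1)*(c^4 - 7*c^2 - 6*c) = (c - 3)*(c + 1)*(c^3 + 3*c^2 + 2*c) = (c - 3)*(c + 1)^2*(c^2 + 2*c) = (c - 3)*(c + 1)^2*(c + 2)*(c)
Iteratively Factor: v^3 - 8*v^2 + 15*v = (v - 5)*(v^2 - 3*v) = v*(v - 5)*(v - 3)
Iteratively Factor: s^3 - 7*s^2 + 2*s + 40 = (s - 5)*(s^2 - 2*s - 8) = (s - 5)*(s - 4)*(s + 2)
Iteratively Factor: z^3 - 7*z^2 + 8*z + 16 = (z + 1)*(z^2 - 8*z + 16) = (z - 4)*(z + 1)*(z - 4)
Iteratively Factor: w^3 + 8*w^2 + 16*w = (w + 4)*(w^2 + 4*w) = (w + 4)^2*(w)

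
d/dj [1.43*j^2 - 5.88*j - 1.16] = 2.86*j - 5.88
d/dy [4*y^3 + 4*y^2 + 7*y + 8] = 12*y^2 + 8*y + 7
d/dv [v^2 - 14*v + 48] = 2*v - 14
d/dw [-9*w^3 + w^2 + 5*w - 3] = -27*w^2 + 2*w + 5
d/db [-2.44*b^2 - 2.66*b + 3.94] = -4.88*b - 2.66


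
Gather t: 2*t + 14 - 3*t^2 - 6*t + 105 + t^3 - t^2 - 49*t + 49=t^3 - 4*t^2 - 53*t + 168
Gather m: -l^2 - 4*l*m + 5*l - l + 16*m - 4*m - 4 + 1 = -l^2 + 4*l + m*(12 - 4*l) - 3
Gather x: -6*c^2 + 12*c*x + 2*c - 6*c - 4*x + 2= -6*c^2 - 4*c + x*(12*c - 4) + 2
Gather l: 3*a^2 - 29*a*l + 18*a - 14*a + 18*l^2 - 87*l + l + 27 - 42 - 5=3*a^2 + 4*a + 18*l^2 + l*(-29*a - 86) - 20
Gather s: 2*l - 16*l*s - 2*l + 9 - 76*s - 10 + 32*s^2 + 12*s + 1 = 32*s^2 + s*(-16*l - 64)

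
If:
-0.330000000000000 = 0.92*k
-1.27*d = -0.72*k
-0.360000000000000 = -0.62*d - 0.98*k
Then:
No Solution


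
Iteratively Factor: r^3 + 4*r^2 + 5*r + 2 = (r + 1)*(r^2 + 3*r + 2) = (r + 1)^2*(r + 2)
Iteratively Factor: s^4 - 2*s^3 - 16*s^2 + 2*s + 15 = (s + 1)*(s^3 - 3*s^2 - 13*s + 15) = (s + 1)*(s + 3)*(s^2 - 6*s + 5) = (s - 5)*(s + 1)*(s + 3)*(s - 1)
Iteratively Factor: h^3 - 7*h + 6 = (h - 2)*(h^2 + 2*h - 3) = (h - 2)*(h - 1)*(h + 3)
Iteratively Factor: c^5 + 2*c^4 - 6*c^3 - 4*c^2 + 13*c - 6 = (c + 2)*(c^4 - 6*c^2 + 8*c - 3) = (c - 1)*(c + 2)*(c^3 + c^2 - 5*c + 3) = (c - 1)*(c + 2)*(c + 3)*(c^2 - 2*c + 1) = (c - 1)^2*(c + 2)*(c + 3)*(c - 1)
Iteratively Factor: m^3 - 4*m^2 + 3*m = (m - 1)*(m^2 - 3*m) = m*(m - 1)*(m - 3)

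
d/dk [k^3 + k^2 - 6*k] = 3*k^2 + 2*k - 6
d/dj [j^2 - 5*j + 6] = 2*j - 5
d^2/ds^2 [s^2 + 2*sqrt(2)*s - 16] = 2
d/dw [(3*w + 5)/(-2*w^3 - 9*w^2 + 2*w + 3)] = (12*w^3 + 57*w^2 + 90*w - 1)/(4*w^6 + 36*w^5 + 73*w^4 - 48*w^3 - 50*w^2 + 12*w + 9)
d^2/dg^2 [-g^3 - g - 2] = -6*g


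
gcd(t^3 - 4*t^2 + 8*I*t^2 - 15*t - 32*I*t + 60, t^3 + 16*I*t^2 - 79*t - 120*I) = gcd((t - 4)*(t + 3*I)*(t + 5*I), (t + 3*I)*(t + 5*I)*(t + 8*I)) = t^2 + 8*I*t - 15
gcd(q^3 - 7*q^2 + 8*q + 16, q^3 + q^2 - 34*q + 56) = q - 4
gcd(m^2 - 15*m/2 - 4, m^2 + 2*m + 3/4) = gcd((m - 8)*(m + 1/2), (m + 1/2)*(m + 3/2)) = m + 1/2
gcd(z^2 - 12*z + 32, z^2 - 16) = z - 4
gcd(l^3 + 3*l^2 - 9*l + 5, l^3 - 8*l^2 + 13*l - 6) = l^2 - 2*l + 1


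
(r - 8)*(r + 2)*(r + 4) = r^3 - 2*r^2 - 40*r - 64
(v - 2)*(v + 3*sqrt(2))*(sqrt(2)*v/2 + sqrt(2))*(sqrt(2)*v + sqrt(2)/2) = v^4 + v^3/2 + 3*sqrt(2)*v^3 - 4*v^2 + 3*sqrt(2)*v^2/2 - 12*sqrt(2)*v - 2*v - 6*sqrt(2)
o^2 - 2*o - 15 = (o - 5)*(o + 3)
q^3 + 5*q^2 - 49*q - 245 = (q - 7)*(q + 5)*(q + 7)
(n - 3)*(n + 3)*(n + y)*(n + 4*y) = n^4 + 5*n^3*y + 4*n^2*y^2 - 9*n^2 - 45*n*y - 36*y^2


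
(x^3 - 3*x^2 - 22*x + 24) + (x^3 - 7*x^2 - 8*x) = 2*x^3 - 10*x^2 - 30*x + 24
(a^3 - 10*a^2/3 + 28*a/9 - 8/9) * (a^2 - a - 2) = a^5 - 13*a^4/3 + 40*a^3/9 + 8*a^2/3 - 16*a/3 + 16/9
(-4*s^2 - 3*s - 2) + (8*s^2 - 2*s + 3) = 4*s^2 - 5*s + 1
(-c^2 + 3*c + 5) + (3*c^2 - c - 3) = 2*c^2 + 2*c + 2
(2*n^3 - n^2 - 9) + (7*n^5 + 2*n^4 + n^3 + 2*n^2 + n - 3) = 7*n^5 + 2*n^4 + 3*n^3 + n^2 + n - 12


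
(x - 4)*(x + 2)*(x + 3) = x^3 + x^2 - 14*x - 24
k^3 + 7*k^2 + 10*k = k*(k + 2)*(k + 5)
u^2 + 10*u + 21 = (u + 3)*(u + 7)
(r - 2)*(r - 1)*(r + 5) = r^3 + 2*r^2 - 13*r + 10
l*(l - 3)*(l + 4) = l^3 + l^2 - 12*l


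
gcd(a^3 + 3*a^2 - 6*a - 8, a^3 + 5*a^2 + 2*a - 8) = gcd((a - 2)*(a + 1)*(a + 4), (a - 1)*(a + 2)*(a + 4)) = a + 4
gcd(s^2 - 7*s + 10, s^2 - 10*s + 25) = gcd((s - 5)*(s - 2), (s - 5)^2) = s - 5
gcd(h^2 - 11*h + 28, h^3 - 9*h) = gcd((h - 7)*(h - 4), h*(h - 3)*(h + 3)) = 1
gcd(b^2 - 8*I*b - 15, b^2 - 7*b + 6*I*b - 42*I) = 1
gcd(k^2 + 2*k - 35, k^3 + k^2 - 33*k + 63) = k + 7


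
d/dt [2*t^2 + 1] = 4*t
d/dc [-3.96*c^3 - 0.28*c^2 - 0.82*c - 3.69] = -11.88*c^2 - 0.56*c - 0.82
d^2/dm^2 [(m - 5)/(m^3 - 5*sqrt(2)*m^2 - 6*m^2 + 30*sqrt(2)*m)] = 2*(m*(m^2 - 5*sqrt(2)*m - 6*m + 30*sqrt(2))*(-3*m^2 + 12*m + 10*sqrt(2)*m + (m - 5)*(-3*m + 6 + 5*sqrt(2)) - 30*sqrt(2)) + (m - 5)*(3*m^2 - 10*sqrt(2)*m - 12*m + 30*sqrt(2))^2)/(m^3*(m^2 - 5*sqrt(2)*m - 6*m + 30*sqrt(2))^3)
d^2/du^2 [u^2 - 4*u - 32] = 2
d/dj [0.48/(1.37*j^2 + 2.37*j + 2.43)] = (-1.3152*j - 1.1376)/(1.37*j^2 + 2.37*j + 2.43)^2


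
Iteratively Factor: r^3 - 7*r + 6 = (r + 3)*(r^2 - 3*r + 2) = (r - 1)*(r + 3)*(r - 2)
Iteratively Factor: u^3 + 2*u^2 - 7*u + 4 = (u - 1)*(u^2 + 3*u - 4) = (u - 1)*(u + 4)*(u - 1)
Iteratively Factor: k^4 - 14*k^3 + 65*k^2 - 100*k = (k - 5)*(k^3 - 9*k^2 + 20*k) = (k - 5)*(k - 4)*(k^2 - 5*k) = k*(k - 5)*(k - 4)*(k - 5)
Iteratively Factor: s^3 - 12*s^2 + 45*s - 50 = (s - 5)*(s^2 - 7*s + 10) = (s - 5)*(s - 2)*(s - 5)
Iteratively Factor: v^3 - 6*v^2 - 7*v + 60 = (v - 4)*(v^2 - 2*v - 15) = (v - 5)*(v - 4)*(v + 3)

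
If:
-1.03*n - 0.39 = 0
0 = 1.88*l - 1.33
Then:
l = 0.71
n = -0.38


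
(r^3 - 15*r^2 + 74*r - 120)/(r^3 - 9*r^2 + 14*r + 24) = (r - 5)/(r + 1)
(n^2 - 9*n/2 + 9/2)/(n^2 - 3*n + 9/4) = 2*(n - 3)/(2*n - 3)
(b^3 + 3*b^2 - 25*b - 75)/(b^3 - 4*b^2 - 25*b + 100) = (b + 3)/(b - 4)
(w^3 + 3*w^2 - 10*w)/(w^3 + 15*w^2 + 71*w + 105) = w*(w - 2)/(w^2 + 10*w + 21)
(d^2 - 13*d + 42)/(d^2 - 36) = (d - 7)/(d + 6)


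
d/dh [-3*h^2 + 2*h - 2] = 2 - 6*h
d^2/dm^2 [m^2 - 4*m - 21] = 2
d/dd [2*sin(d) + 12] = 2*cos(d)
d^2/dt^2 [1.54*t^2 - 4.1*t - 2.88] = 3.08000000000000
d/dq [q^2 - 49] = 2*q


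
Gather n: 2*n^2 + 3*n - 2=2*n^2 + 3*n - 2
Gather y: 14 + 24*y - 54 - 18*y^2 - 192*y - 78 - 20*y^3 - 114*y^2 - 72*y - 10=-20*y^3 - 132*y^2 - 240*y - 128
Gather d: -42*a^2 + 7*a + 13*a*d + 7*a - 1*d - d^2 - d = -42*a^2 + 14*a - d^2 + d*(13*a - 2)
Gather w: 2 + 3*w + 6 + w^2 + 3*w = w^2 + 6*w + 8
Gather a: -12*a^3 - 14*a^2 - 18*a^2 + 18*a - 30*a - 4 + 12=-12*a^3 - 32*a^2 - 12*a + 8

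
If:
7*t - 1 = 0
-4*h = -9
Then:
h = 9/4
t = 1/7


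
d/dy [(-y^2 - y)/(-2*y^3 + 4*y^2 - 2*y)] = (-y - 3)/(2*(y^3 - 3*y^2 + 3*y - 1))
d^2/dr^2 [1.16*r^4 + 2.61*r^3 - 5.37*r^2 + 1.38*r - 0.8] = 13.92*r^2 + 15.66*r - 10.74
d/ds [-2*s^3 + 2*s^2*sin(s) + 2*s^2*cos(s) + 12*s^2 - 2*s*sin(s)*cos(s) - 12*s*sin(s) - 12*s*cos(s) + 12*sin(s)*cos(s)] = 2*sqrt(2)*s^2*cos(s + pi/4) - 6*s^2 + 16*s*sin(s) - 8*s*cos(s) - 2*s*cos(2*s) + 24*s - sin(2*s) - 12*sqrt(2)*sin(s + pi/4) + 12*cos(2*s)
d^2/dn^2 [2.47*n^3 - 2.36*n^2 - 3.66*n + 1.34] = 14.82*n - 4.72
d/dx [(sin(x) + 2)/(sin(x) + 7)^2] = (3 - sin(x))*cos(x)/(sin(x) + 7)^3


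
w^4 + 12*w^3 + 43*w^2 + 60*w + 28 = (w + 1)*(w + 2)^2*(w + 7)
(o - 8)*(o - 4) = o^2 - 12*o + 32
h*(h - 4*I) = h^2 - 4*I*h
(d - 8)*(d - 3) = d^2 - 11*d + 24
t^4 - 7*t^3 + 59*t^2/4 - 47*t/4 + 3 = (t - 4)*(t - 3/2)*(t - 1)*(t - 1/2)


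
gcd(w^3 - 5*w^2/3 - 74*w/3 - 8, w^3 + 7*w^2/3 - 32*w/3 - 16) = w + 4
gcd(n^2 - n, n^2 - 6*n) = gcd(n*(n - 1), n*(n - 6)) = n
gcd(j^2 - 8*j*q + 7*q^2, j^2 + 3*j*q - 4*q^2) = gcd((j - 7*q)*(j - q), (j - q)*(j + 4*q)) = -j + q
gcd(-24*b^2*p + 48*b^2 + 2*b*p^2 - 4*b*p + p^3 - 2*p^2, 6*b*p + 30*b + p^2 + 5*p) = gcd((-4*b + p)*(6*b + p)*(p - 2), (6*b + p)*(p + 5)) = 6*b + p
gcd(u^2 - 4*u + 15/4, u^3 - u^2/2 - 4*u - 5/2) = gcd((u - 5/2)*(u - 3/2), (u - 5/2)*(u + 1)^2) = u - 5/2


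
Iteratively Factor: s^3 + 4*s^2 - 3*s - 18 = (s + 3)*(s^2 + s - 6) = (s - 2)*(s + 3)*(s + 3)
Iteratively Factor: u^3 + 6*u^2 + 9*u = (u + 3)*(u^2 + 3*u) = (u + 3)^2*(u)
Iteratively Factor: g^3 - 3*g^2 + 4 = (g - 2)*(g^2 - g - 2) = (g - 2)*(g + 1)*(g - 2)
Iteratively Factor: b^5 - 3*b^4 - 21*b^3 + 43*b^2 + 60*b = (b - 5)*(b^4 + 2*b^3 - 11*b^2 - 12*b) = (b - 5)*(b + 1)*(b^3 + b^2 - 12*b) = b*(b - 5)*(b + 1)*(b^2 + b - 12) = b*(b - 5)*(b - 3)*(b + 1)*(b + 4)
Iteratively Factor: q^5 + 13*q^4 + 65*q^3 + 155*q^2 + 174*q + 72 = (q + 4)*(q^4 + 9*q^3 + 29*q^2 + 39*q + 18) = (q + 1)*(q + 4)*(q^3 + 8*q^2 + 21*q + 18) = (q + 1)*(q + 3)*(q + 4)*(q^2 + 5*q + 6) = (q + 1)*(q + 3)^2*(q + 4)*(q + 2)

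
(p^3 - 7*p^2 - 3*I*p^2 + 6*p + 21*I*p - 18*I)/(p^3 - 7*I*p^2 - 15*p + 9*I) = (p^2 - 7*p + 6)/(p^2 - 4*I*p - 3)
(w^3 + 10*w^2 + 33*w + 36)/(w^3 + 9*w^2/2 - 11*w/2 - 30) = 2*(w + 3)/(2*w - 5)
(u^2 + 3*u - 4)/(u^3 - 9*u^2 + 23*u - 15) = (u + 4)/(u^2 - 8*u + 15)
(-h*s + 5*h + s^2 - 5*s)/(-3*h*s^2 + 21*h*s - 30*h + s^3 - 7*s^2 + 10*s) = (-h + s)/(-3*h*s + 6*h + s^2 - 2*s)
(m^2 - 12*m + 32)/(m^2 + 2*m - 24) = (m - 8)/(m + 6)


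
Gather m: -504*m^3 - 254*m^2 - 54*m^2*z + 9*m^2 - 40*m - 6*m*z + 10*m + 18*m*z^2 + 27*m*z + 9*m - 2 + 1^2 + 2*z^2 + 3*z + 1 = -504*m^3 + m^2*(-54*z - 245) + m*(18*z^2 + 21*z - 21) + 2*z^2 + 3*z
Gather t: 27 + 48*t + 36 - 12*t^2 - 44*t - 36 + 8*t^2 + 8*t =-4*t^2 + 12*t + 27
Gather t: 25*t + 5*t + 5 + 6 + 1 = 30*t + 12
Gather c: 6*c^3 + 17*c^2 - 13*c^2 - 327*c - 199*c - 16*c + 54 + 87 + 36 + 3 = 6*c^3 + 4*c^2 - 542*c + 180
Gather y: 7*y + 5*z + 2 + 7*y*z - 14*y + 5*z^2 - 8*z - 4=y*(7*z - 7) + 5*z^2 - 3*z - 2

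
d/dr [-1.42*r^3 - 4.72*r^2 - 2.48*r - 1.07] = -4.26*r^2 - 9.44*r - 2.48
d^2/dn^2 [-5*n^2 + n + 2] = -10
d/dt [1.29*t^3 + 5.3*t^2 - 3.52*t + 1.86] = 3.87*t^2 + 10.6*t - 3.52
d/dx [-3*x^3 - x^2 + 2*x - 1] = -9*x^2 - 2*x + 2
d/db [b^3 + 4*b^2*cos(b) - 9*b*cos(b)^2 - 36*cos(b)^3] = -4*b^2*sin(b) + 3*b^2 + 9*b*sin(2*b) + 8*b*cos(b) + 108*sin(b)*cos(b)^2 - 9*cos(b)^2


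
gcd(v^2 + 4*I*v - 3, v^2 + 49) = 1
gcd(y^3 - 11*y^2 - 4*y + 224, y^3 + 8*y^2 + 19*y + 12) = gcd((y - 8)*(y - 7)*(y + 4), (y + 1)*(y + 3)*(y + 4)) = y + 4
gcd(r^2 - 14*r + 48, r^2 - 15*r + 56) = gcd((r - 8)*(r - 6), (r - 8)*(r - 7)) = r - 8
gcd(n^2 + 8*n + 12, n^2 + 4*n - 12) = n + 6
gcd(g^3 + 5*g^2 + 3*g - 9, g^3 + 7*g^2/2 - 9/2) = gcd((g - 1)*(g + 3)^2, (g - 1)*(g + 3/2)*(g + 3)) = g^2 + 2*g - 3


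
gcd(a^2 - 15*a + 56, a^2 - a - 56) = a - 8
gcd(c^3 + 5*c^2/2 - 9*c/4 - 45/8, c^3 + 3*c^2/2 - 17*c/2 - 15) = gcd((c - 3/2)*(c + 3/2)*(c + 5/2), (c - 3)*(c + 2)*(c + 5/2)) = c + 5/2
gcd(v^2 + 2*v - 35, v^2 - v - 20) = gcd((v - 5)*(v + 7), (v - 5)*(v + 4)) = v - 5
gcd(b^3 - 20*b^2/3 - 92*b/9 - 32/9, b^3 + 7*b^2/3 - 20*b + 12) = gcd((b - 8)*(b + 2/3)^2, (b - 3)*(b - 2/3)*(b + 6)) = 1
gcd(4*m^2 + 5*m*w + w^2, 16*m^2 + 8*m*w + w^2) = 4*m + w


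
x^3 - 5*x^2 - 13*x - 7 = (x - 7)*(x + 1)^2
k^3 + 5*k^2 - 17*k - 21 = (k - 3)*(k + 1)*(k + 7)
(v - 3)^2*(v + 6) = v^3 - 27*v + 54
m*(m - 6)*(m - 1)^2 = m^4 - 8*m^3 + 13*m^2 - 6*m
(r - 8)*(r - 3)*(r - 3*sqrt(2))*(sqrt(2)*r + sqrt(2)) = sqrt(2)*r^4 - 10*sqrt(2)*r^3 - 6*r^3 + 13*sqrt(2)*r^2 + 60*r^2 - 78*r + 24*sqrt(2)*r - 144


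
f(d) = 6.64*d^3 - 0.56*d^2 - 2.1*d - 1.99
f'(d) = 19.92*d^2 - 1.12*d - 2.1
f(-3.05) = -189.19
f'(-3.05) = 186.62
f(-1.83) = -40.72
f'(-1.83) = 66.66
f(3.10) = 183.93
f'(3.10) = 185.86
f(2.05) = 48.56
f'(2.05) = 79.32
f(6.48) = 1767.62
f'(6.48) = 827.09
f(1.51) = 16.42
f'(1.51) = 41.63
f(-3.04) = -187.33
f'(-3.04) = 185.40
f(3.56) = 283.02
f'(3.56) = 246.37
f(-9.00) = -4869.01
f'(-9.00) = 1621.50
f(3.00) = 165.95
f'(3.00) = 173.82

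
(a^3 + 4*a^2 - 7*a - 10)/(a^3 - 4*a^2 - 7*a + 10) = (a^3 + 4*a^2 - 7*a - 10)/(a^3 - 4*a^2 - 7*a + 10)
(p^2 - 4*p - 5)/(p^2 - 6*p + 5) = (p + 1)/(p - 1)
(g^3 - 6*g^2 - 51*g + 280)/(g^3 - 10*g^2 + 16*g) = (g^2 + 2*g - 35)/(g*(g - 2))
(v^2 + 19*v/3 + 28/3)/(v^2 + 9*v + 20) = (v + 7/3)/(v + 5)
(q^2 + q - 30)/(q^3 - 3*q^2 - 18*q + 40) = (q + 6)/(q^2 + 2*q - 8)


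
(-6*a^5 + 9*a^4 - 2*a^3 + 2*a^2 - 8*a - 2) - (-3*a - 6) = -6*a^5 + 9*a^4 - 2*a^3 + 2*a^2 - 5*a + 4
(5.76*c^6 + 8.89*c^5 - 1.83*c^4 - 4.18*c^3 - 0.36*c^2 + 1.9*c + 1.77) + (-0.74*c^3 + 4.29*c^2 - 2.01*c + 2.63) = 5.76*c^6 + 8.89*c^5 - 1.83*c^4 - 4.92*c^3 + 3.93*c^2 - 0.11*c + 4.4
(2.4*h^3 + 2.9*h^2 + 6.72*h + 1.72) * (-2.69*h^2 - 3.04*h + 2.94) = -6.456*h^5 - 15.097*h^4 - 19.8368*h^3 - 16.5296*h^2 + 14.528*h + 5.0568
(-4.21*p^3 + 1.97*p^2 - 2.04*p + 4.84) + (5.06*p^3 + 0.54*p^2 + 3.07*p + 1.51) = 0.85*p^3 + 2.51*p^2 + 1.03*p + 6.35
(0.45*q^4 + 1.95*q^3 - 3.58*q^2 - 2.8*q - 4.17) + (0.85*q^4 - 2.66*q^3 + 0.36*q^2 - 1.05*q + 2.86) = 1.3*q^4 - 0.71*q^3 - 3.22*q^2 - 3.85*q - 1.31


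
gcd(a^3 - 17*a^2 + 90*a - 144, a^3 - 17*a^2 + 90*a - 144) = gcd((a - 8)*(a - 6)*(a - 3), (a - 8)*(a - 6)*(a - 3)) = a^3 - 17*a^2 + 90*a - 144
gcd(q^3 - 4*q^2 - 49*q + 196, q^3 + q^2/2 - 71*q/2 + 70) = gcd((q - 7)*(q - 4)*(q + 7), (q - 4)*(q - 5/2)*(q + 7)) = q^2 + 3*q - 28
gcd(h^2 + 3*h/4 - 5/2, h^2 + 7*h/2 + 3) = h + 2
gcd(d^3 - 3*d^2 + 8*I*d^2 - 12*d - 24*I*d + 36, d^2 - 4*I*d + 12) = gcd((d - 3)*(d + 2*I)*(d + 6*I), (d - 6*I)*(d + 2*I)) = d + 2*I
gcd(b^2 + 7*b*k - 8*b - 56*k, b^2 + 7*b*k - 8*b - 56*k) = b^2 + 7*b*k - 8*b - 56*k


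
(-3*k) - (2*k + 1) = -5*k - 1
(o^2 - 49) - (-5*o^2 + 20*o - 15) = 6*o^2 - 20*o - 34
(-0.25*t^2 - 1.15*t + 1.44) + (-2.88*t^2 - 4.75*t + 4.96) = -3.13*t^2 - 5.9*t + 6.4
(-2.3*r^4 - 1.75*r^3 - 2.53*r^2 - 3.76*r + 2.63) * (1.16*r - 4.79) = -2.668*r^5 + 8.987*r^4 + 5.4477*r^3 + 7.7571*r^2 + 21.0612*r - 12.5977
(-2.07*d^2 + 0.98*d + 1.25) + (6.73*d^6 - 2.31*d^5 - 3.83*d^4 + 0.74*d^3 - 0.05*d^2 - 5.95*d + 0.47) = 6.73*d^6 - 2.31*d^5 - 3.83*d^4 + 0.74*d^3 - 2.12*d^2 - 4.97*d + 1.72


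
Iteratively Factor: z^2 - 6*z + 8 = (z - 2)*(z - 4)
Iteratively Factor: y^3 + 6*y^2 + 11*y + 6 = (y + 2)*(y^2 + 4*y + 3) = (y + 2)*(y + 3)*(y + 1)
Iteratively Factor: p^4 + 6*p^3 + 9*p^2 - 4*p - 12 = (p - 1)*(p^3 + 7*p^2 + 16*p + 12) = (p - 1)*(p + 2)*(p^2 + 5*p + 6) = (p - 1)*(p + 2)*(p + 3)*(p + 2)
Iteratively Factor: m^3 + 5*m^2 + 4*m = (m + 4)*(m^2 + m) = m*(m + 4)*(m + 1)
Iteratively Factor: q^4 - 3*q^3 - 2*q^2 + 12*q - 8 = (q - 2)*(q^3 - q^2 - 4*q + 4) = (q - 2)*(q + 2)*(q^2 - 3*q + 2) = (q - 2)^2*(q + 2)*(q - 1)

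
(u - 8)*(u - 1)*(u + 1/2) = u^3 - 17*u^2/2 + 7*u/2 + 4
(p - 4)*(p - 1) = p^2 - 5*p + 4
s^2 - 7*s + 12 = (s - 4)*(s - 3)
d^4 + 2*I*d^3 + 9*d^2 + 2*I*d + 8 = (d - 2*I)*(d - I)*(d + I)*(d + 4*I)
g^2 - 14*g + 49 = (g - 7)^2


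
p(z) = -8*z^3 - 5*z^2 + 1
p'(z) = -24*z^2 - 10*z = 2*z*(-12*z - 5)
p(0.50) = -1.25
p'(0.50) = -11.00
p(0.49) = -1.14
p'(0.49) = -10.66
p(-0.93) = 3.11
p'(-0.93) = -11.46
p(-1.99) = 44.24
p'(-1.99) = -75.14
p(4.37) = -762.11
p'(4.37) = -502.03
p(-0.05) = 0.99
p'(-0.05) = 0.44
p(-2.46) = 89.84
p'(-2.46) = -120.64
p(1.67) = -50.20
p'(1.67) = -83.63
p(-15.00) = 25876.00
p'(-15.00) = -5250.00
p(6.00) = -1907.00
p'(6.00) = -924.00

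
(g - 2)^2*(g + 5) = g^3 + g^2 - 16*g + 20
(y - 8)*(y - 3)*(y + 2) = y^3 - 9*y^2 + 2*y + 48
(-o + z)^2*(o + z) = o^3 - o^2*z - o*z^2 + z^3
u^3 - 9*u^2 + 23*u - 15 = (u - 5)*(u - 3)*(u - 1)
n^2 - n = n*(n - 1)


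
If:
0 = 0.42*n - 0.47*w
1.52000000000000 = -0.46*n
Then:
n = -3.30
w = -2.95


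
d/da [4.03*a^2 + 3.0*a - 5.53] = 8.06*a + 3.0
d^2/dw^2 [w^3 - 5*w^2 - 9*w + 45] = 6*w - 10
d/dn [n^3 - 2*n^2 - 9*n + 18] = 3*n^2 - 4*n - 9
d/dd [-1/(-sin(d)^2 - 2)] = -4*sin(2*d)/(cos(2*d) - 5)^2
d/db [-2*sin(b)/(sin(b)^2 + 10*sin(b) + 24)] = 2*(sin(b)^2 - 24)*cos(b)/((sin(b) + 4)^2*(sin(b) + 6)^2)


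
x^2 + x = x*(x + 1)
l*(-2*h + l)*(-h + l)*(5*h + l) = 10*h^3*l - 13*h^2*l^2 + 2*h*l^3 + l^4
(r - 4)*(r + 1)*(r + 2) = r^3 - r^2 - 10*r - 8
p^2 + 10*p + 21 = (p + 3)*(p + 7)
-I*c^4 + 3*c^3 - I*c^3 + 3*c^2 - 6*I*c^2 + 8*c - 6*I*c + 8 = (c - 2*I)*(c + I)*(c + 4*I)*(-I*c - I)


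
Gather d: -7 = -7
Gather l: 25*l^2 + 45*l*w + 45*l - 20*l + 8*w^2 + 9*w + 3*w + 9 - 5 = 25*l^2 + l*(45*w + 25) + 8*w^2 + 12*w + 4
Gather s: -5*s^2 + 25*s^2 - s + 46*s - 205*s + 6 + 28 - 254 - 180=20*s^2 - 160*s - 400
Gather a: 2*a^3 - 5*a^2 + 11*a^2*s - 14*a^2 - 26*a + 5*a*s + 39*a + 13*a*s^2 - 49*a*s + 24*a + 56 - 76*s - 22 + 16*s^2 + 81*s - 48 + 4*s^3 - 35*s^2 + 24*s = 2*a^3 + a^2*(11*s - 19) + a*(13*s^2 - 44*s + 37) + 4*s^3 - 19*s^2 + 29*s - 14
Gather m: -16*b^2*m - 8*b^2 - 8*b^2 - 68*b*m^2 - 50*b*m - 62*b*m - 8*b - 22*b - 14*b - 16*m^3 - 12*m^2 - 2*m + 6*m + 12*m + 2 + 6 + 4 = -16*b^2 - 44*b - 16*m^3 + m^2*(-68*b - 12) + m*(-16*b^2 - 112*b + 16) + 12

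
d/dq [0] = 0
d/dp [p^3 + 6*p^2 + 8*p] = 3*p^2 + 12*p + 8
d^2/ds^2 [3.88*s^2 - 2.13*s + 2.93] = 7.76000000000000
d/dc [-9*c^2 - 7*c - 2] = -18*c - 7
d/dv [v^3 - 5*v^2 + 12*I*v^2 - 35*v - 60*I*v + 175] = 3*v^2 + v*(-10 + 24*I) - 35 - 60*I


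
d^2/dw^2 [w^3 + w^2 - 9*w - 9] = 6*w + 2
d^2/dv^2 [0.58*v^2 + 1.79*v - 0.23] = 1.16000000000000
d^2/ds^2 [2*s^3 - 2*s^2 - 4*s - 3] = 12*s - 4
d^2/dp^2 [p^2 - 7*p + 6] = 2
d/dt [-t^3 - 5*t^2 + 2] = t*(-3*t - 10)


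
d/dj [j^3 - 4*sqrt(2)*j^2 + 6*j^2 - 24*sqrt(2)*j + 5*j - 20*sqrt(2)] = 3*j^2 - 8*sqrt(2)*j + 12*j - 24*sqrt(2) + 5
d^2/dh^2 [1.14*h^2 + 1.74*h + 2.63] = 2.28000000000000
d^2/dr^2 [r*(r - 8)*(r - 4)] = 6*r - 24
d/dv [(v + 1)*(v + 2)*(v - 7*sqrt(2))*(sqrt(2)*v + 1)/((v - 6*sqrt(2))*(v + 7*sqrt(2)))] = (2*sqrt(2)*v^5 - 7*v^4 + 3*sqrt(2)*v^4 - 362*sqrt(2)*v^3 + 12*v^3 - 774*sqrt(2)*v^2 + 3292*v^2 + 868*sqrt(2)*v + 6552*v + 2212 + 1764*sqrt(2))/(v^4 + 2*sqrt(2)*v^3 - 166*v^2 - 168*sqrt(2)*v + 7056)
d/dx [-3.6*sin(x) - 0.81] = -3.6*cos(x)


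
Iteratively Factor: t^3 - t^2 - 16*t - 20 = (t - 5)*(t^2 + 4*t + 4) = (t - 5)*(t + 2)*(t + 2)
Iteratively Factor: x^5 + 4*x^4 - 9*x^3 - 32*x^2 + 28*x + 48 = (x - 2)*(x^4 + 6*x^3 + 3*x^2 - 26*x - 24) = (x - 2)*(x + 4)*(x^3 + 2*x^2 - 5*x - 6) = (x - 2)^2*(x + 4)*(x^2 + 4*x + 3) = (x - 2)^2*(x + 3)*(x + 4)*(x + 1)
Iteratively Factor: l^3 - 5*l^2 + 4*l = (l - 1)*(l^2 - 4*l) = l*(l - 1)*(l - 4)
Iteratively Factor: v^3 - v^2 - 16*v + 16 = (v + 4)*(v^2 - 5*v + 4) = (v - 1)*(v + 4)*(v - 4)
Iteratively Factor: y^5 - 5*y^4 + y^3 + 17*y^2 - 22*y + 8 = (y + 2)*(y^4 - 7*y^3 + 15*y^2 - 13*y + 4) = (y - 1)*(y + 2)*(y^3 - 6*y^2 + 9*y - 4) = (y - 4)*(y - 1)*(y + 2)*(y^2 - 2*y + 1) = (y - 4)*(y - 1)^2*(y + 2)*(y - 1)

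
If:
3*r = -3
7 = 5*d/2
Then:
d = 14/5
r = -1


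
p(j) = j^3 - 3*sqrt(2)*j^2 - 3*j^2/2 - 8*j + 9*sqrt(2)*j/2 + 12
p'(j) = 3*j^2 - 6*sqrt(2)*j - 3*j - 8 + 9*sqrt(2)/2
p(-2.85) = -53.13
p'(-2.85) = 55.46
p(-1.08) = 5.81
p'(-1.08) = 14.27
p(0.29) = 11.07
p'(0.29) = -4.71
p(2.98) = -17.41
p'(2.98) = -9.22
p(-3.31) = -81.77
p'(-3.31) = 69.25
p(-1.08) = 5.81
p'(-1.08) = 14.27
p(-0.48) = 11.35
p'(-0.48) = 4.57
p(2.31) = -10.10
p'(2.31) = -12.16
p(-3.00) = -61.78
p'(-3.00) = 59.82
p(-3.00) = -61.78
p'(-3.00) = 59.82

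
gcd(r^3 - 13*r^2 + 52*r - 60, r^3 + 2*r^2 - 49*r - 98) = 1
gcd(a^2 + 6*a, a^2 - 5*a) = a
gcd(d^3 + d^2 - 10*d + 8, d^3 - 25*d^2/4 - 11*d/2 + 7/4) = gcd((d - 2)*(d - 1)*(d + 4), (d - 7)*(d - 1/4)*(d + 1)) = 1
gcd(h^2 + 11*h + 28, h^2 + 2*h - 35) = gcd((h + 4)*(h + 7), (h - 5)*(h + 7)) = h + 7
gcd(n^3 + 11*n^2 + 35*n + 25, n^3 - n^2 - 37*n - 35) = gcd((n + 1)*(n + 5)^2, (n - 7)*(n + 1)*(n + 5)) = n^2 + 6*n + 5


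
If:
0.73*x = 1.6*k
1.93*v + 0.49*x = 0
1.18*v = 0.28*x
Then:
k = 0.00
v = 0.00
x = 0.00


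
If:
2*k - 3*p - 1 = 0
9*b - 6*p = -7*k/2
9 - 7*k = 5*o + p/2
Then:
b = p/12 - 7/36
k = 3*p/2 + 1/2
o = 11/10 - 11*p/5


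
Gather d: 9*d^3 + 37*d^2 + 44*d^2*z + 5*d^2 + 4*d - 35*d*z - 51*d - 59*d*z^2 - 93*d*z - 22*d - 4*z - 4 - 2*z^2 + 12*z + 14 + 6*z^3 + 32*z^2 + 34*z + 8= 9*d^3 + d^2*(44*z + 42) + d*(-59*z^2 - 128*z - 69) + 6*z^3 + 30*z^2 + 42*z + 18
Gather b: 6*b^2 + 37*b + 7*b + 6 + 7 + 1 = 6*b^2 + 44*b + 14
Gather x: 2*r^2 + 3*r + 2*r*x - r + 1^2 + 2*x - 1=2*r^2 + 2*r + x*(2*r + 2)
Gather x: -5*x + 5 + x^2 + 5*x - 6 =x^2 - 1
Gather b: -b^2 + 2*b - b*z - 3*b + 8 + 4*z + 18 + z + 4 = -b^2 + b*(-z - 1) + 5*z + 30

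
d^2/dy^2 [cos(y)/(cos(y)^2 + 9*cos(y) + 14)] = (9*(1 - cos(y)^2)^2 - cos(y)^5 + 86*cos(y)^3 + 144*cos(y)^2 - 280*cos(y) - 261)/((cos(y) + 2)^3*(cos(y) + 7)^3)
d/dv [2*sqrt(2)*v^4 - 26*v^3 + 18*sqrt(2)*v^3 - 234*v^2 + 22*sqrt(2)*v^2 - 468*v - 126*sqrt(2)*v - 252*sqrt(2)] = 8*sqrt(2)*v^3 - 78*v^2 + 54*sqrt(2)*v^2 - 468*v + 44*sqrt(2)*v - 468 - 126*sqrt(2)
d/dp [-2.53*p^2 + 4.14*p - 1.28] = 4.14 - 5.06*p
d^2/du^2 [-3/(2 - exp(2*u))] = 12*(exp(2*u) + 2)*exp(2*u)/(exp(2*u) - 2)^3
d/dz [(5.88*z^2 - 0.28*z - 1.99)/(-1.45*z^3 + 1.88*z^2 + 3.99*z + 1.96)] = (8.526*z^4 - 0.812000000000001*z^3 + 15.3311*z^2 + 30.532*z + 7.3913)/(2.1025*z^6 - 5.452*z^5 - 8.0366*z^4 + 9.3184*z^3 + 23.2897*z^2 + 15.6408*z + 3.8416)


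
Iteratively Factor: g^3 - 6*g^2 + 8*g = (g - 2)*(g^2 - 4*g) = g*(g - 2)*(g - 4)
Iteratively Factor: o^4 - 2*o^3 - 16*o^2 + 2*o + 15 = (o + 1)*(o^3 - 3*o^2 - 13*o + 15) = (o + 1)*(o + 3)*(o^2 - 6*o + 5) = (o - 1)*(o + 1)*(o + 3)*(o - 5)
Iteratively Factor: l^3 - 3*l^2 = (l - 3)*(l^2) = l*(l - 3)*(l)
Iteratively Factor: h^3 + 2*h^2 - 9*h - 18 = (h + 3)*(h^2 - h - 6) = (h + 2)*(h + 3)*(h - 3)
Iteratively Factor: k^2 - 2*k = (k)*(k - 2)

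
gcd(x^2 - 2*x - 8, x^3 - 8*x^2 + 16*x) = x - 4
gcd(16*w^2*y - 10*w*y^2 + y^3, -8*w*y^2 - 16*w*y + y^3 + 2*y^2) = -8*w*y + y^2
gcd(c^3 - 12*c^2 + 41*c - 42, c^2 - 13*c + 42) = c - 7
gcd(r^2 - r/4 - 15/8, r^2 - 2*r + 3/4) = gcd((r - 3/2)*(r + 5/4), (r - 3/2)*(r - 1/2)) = r - 3/2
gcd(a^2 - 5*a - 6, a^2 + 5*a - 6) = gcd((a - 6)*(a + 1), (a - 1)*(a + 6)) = 1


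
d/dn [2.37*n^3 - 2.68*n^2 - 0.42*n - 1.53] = 7.11*n^2 - 5.36*n - 0.42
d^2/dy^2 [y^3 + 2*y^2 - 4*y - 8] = 6*y + 4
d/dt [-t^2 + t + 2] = 1 - 2*t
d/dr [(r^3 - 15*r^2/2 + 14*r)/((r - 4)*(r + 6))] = (r^2 + 12*r - 21)/(r^2 + 12*r + 36)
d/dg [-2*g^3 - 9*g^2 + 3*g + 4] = -6*g^2 - 18*g + 3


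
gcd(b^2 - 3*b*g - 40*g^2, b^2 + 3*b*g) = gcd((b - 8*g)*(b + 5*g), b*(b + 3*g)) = 1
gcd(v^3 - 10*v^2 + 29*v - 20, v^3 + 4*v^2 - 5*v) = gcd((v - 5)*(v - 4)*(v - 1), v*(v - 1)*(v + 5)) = v - 1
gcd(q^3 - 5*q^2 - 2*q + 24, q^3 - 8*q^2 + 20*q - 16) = q - 4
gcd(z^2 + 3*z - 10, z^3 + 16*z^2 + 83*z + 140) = z + 5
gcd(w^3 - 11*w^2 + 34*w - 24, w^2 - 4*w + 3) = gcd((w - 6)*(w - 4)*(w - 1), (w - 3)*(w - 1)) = w - 1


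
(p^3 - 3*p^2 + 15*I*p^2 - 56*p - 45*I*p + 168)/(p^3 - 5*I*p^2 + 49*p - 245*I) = (p^2 + p*(-3 + 8*I) - 24*I)/(p^2 - 12*I*p - 35)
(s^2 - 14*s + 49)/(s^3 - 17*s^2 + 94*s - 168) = (s - 7)/(s^2 - 10*s + 24)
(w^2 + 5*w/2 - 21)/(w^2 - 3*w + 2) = (w^2 + 5*w/2 - 21)/(w^2 - 3*w + 2)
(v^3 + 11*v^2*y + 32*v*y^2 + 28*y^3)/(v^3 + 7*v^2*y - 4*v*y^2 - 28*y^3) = (-v - 2*y)/(-v + 2*y)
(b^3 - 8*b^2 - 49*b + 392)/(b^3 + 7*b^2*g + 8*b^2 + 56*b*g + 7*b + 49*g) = (b^2 - 15*b + 56)/(b^2 + 7*b*g + b + 7*g)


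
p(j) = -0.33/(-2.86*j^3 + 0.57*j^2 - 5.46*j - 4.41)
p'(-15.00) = -0.00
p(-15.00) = -0.00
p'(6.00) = -0.00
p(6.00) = 0.00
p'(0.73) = -0.04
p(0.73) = 0.04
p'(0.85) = -0.03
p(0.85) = 0.03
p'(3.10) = -0.00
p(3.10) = 0.00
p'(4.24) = -0.00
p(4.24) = 0.00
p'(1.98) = -0.01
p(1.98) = 0.01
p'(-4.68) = -0.00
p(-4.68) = -0.00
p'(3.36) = -0.00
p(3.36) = 0.00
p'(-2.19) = -0.01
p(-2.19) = -0.01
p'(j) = -0.33*(8.58*j^2 - 1.14*j + 5.46)/(-2.86*j^3 + 0.57*j^2 - 5.46*j - 4.41)^2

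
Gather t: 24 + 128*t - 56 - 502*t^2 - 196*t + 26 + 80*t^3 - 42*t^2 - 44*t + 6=80*t^3 - 544*t^2 - 112*t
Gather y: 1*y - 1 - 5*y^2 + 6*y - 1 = -5*y^2 + 7*y - 2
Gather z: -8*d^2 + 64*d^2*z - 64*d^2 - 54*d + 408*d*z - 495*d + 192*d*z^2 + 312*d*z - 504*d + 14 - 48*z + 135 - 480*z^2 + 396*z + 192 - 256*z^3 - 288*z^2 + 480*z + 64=-72*d^2 - 1053*d - 256*z^3 + z^2*(192*d - 768) + z*(64*d^2 + 720*d + 828) + 405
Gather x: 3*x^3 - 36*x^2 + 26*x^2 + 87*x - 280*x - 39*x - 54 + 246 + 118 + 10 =3*x^3 - 10*x^2 - 232*x + 320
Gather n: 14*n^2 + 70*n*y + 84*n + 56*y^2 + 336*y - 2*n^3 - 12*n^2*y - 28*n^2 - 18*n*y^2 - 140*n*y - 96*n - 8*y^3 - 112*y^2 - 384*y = -2*n^3 + n^2*(-12*y - 14) + n*(-18*y^2 - 70*y - 12) - 8*y^3 - 56*y^2 - 48*y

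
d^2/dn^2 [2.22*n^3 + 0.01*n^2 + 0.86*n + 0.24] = 13.32*n + 0.02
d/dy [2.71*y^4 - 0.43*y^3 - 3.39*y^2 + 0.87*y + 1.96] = 10.84*y^3 - 1.29*y^2 - 6.78*y + 0.87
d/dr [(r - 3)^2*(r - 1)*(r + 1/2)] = 4*r^3 - 39*r^2/2 + 23*r - 3/2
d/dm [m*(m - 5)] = 2*m - 5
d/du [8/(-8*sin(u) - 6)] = 16*cos(u)/(4*sin(u) + 3)^2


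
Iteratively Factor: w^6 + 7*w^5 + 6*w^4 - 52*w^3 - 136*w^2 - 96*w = (w + 4)*(w^5 + 3*w^4 - 6*w^3 - 28*w^2 - 24*w) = (w + 2)*(w + 4)*(w^4 + w^3 - 8*w^2 - 12*w) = (w - 3)*(w + 2)*(w + 4)*(w^3 + 4*w^2 + 4*w) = (w - 3)*(w + 2)^2*(w + 4)*(w^2 + 2*w) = w*(w - 3)*(w + 2)^2*(w + 4)*(w + 2)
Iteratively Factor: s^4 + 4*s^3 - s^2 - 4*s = (s - 1)*(s^3 + 5*s^2 + 4*s) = s*(s - 1)*(s^2 + 5*s + 4) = s*(s - 1)*(s + 4)*(s + 1)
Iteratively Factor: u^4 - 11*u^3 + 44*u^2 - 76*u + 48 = (u - 3)*(u^3 - 8*u^2 + 20*u - 16) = (u - 4)*(u - 3)*(u^2 - 4*u + 4) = (u - 4)*(u - 3)*(u - 2)*(u - 2)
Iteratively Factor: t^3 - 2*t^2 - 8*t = (t)*(t^2 - 2*t - 8) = t*(t + 2)*(t - 4)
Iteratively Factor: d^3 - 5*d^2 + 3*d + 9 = (d + 1)*(d^2 - 6*d + 9) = (d - 3)*(d + 1)*(d - 3)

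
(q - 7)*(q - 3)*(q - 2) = q^3 - 12*q^2 + 41*q - 42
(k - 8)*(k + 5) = k^2 - 3*k - 40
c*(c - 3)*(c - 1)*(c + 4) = c^4 - 13*c^2 + 12*c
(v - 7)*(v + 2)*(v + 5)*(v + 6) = v^4 + 6*v^3 - 39*v^2 - 304*v - 420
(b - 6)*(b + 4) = b^2 - 2*b - 24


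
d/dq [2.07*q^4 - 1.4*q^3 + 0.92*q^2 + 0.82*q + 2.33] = 8.28*q^3 - 4.2*q^2 + 1.84*q + 0.82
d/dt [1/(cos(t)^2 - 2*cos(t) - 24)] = 2*(cos(t) - 1)*sin(t)/(sin(t)^2 + 2*cos(t) + 23)^2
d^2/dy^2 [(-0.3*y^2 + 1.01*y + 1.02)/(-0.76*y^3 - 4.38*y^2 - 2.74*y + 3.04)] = (0.346560000000001*y^6 - 3.500256*y^5 - 30.990672*y^4 - 86.369096*y^3 - 134.187504*y^2 - 168.277104*y - 53.759344)/(0.438976*y^9 + 7.589664*y^8 + 48.488304*y^7 + 133.485432*y^6 + 114.095784*y^5 - 114.29484*y^4 - 177.260216*y^3 + 52.965312*y^2 + 75.965952*y - 28.094464)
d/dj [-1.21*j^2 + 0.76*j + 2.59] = 0.76 - 2.42*j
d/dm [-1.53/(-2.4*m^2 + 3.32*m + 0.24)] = (5.0796 - 7.344*m)/(-2.4*m^2 + 3.32*m + 0.24)^2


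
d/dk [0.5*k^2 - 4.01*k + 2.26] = 1.0*k - 4.01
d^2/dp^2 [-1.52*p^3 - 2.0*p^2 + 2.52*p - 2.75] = -9.12*p - 4.0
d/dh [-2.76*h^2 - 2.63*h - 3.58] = -5.52*h - 2.63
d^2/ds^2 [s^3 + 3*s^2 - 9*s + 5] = 6*s + 6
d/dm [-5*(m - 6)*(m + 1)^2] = 5*(11 - 3*m)*(m + 1)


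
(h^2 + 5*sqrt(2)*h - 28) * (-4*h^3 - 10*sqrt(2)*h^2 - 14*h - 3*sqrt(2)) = -4*h^5 - 30*sqrt(2)*h^4 - 2*h^3 + 207*sqrt(2)*h^2 + 362*h + 84*sqrt(2)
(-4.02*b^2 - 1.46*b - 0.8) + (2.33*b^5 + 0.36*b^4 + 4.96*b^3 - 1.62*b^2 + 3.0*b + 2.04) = 2.33*b^5 + 0.36*b^4 + 4.96*b^3 - 5.64*b^2 + 1.54*b + 1.24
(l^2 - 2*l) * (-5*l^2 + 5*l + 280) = -5*l^4 + 15*l^3 + 270*l^2 - 560*l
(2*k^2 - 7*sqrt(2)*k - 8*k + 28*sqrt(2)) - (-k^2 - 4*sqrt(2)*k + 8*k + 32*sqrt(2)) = 3*k^2 - 16*k - 3*sqrt(2)*k - 4*sqrt(2)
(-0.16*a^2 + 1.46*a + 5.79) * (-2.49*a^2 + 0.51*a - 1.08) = 0.3984*a^4 - 3.717*a^3 - 13.4997*a^2 + 1.3761*a - 6.2532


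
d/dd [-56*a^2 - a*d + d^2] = -a + 2*d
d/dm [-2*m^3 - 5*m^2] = 2*m*(-3*m - 5)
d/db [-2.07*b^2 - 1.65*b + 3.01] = -4.14*b - 1.65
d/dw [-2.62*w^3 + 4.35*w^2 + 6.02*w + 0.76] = -7.86*w^2 + 8.7*w + 6.02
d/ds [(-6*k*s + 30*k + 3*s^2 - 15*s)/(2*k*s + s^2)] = 3*(-20*k^2 + 4*k*s^2 - 20*k*s + 5*s^2)/(s^2*(4*k^2 + 4*k*s + s^2))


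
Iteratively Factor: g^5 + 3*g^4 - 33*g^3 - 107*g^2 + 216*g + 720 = (g + 4)*(g^4 - g^3 - 29*g^2 + 9*g + 180) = (g - 3)*(g + 4)*(g^3 + 2*g^2 - 23*g - 60) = (g - 5)*(g - 3)*(g + 4)*(g^2 + 7*g + 12) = (g - 5)*(g - 3)*(g + 3)*(g + 4)*(g + 4)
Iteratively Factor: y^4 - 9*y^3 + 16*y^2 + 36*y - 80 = (y + 2)*(y^3 - 11*y^2 + 38*y - 40) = (y - 4)*(y + 2)*(y^2 - 7*y + 10) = (y - 4)*(y - 2)*(y + 2)*(y - 5)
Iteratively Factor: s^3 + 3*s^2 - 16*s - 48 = (s + 3)*(s^2 - 16) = (s - 4)*(s + 3)*(s + 4)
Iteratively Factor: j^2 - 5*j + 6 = (j - 3)*(j - 2)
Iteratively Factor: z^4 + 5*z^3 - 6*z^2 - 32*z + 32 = (z + 4)*(z^3 + z^2 - 10*z + 8) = (z - 1)*(z + 4)*(z^2 + 2*z - 8) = (z - 1)*(z + 4)^2*(z - 2)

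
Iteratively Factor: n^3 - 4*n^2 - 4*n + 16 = (n - 2)*(n^2 - 2*n - 8) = (n - 2)*(n + 2)*(n - 4)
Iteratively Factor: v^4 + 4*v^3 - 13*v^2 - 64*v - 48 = (v + 3)*(v^3 + v^2 - 16*v - 16) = (v + 1)*(v + 3)*(v^2 - 16) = (v - 4)*(v + 1)*(v + 3)*(v + 4)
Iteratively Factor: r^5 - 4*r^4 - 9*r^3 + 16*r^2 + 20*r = (r)*(r^4 - 4*r^3 - 9*r^2 + 16*r + 20) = r*(r + 2)*(r^3 - 6*r^2 + 3*r + 10) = r*(r - 5)*(r + 2)*(r^2 - r - 2) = r*(r - 5)*(r + 1)*(r + 2)*(r - 2)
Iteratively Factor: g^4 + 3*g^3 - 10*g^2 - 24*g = (g - 3)*(g^3 + 6*g^2 + 8*g) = (g - 3)*(g + 4)*(g^2 + 2*g) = g*(g - 3)*(g + 4)*(g + 2)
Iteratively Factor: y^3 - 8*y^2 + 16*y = (y)*(y^2 - 8*y + 16) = y*(y - 4)*(y - 4)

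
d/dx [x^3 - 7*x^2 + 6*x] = 3*x^2 - 14*x + 6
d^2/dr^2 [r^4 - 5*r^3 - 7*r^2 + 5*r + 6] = 12*r^2 - 30*r - 14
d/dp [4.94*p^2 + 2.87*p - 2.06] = 9.88*p + 2.87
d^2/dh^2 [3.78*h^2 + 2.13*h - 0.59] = 7.56000000000000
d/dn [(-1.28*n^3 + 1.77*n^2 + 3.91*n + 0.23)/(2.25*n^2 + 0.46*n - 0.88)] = (-2.88*n^4 - 1.1776*n^3 - 4.6041*n^2 - 4.1502*n - 3.5466)/(5.0625*n^4 + 2.07*n^3 - 3.7484*n^2 - 0.8096*n + 0.7744)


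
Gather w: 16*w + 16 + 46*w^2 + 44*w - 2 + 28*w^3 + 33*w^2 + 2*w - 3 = 28*w^3 + 79*w^2 + 62*w + 11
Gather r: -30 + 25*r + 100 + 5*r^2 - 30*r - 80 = 5*r^2 - 5*r - 10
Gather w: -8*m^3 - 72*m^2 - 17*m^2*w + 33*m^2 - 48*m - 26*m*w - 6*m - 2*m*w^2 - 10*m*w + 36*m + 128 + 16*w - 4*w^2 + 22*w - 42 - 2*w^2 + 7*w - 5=-8*m^3 - 39*m^2 - 18*m + w^2*(-2*m - 6) + w*(-17*m^2 - 36*m + 45) + 81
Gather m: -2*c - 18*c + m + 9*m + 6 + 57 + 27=-20*c + 10*m + 90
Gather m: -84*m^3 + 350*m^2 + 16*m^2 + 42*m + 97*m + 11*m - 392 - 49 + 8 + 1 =-84*m^3 + 366*m^2 + 150*m - 432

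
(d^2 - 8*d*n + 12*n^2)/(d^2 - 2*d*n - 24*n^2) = (d - 2*n)/(d + 4*n)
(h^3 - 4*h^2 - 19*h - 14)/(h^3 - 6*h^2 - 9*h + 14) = (h + 1)/(h - 1)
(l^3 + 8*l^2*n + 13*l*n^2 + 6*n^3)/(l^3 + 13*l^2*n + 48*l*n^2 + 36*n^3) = (l + n)/(l + 6*n)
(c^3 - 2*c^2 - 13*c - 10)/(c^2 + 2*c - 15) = (c^3 - 2*c^2 - 13*c - 10)/(c^2 + 2*c - 15)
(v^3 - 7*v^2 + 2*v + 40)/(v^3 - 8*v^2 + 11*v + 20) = (v + 2)/(v + 1)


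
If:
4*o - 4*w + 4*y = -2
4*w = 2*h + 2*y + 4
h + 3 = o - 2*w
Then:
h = -y - 3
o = -y - 1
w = -1/2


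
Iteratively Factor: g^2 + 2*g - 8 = (g - 2)*(g + 4)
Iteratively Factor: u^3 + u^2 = (u)*(u^2 + u) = u^2*(u + 1)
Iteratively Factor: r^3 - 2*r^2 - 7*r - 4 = (r + 1)*(r^2 - 3*r - 4) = (r - 4)*(r + 1)*(r + 1)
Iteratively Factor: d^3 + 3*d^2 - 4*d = (d - 1)*(d^2 + 4*d) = (d - 1)*(d + 4)*(d)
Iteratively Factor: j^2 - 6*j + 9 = (j - 3)*(j - 3)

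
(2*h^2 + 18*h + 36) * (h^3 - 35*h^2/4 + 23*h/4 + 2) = 2*h^5 + h^4/2 - 110*h^3 - 415*h^2/2 + 243*h + 72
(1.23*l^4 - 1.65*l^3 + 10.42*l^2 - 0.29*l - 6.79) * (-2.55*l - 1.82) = -3.1365*l^5 + 1.9689*l^4 - 23.568*l^3 - 18.2249*l^2 + 17.8423*l + 12.3578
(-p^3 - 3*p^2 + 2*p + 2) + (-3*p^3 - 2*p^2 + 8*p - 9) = -4*p^3 - 5*p^2 + 10*p - 7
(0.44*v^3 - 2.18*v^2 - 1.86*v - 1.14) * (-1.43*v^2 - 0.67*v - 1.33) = -0.6292*v^5 + 2.8226*v^4 + 3.5352*v^3 + 5.7758*v^2 + 3.2376*v + 1.5162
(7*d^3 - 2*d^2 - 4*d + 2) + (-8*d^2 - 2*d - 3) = 7*d^3 - 10*d^2 - 6*d - 1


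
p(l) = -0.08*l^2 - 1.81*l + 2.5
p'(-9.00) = -0.37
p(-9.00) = 12.31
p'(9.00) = -3.25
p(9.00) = -20.27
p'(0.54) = -1.90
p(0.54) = 1.50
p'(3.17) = -2.32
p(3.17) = -4.04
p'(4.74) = -2.57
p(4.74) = -7.88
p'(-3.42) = -1.26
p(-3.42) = 7.75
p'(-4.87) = -1.03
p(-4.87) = 9.42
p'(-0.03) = -1.81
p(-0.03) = 2.55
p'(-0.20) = -1.78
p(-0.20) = 2.86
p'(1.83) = -2.10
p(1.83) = -1.08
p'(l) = -0.16*l - 1.81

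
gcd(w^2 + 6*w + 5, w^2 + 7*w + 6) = w + 1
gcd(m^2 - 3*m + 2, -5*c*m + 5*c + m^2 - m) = m - 1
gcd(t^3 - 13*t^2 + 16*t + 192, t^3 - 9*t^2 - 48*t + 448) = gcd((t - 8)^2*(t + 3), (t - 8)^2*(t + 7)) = t^2 - 16*t + 64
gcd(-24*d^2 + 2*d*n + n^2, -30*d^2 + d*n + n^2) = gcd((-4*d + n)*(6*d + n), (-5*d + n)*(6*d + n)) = 6*d + n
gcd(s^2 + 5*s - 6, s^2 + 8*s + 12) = s + 6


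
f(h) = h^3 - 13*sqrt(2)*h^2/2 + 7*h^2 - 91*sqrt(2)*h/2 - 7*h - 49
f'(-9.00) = 211.12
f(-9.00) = -313.46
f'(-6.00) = 62.96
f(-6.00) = 84.15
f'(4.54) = -29.42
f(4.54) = -324.53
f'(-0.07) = -71.03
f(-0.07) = -44.02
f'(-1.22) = -61.53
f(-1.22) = 32.96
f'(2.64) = -62.01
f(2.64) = -234.24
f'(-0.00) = -71.35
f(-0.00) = -49.00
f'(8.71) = 118.05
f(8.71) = -175.98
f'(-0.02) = -71.26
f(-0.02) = -47.57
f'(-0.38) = -69.25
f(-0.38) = -22.26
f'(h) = 3*h^2 - 13*sqrt(2)*h + 14*h - 91*sqrt(2)/2 - 7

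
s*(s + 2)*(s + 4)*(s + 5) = s^4 + 11*s^3 + 38*s^2 + 40*s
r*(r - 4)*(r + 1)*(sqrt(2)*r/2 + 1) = sqrt(2)*r^4/2 - 3*sqrt(2)*r^3/2 + r^3 - 3*r^2 - 2*sqrt(2)*r^2 - 4*r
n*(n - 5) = n^2 - 5*n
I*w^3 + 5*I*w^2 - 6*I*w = w*(w + 6)*(I*w - I)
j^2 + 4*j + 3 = (j + 1)*(j + 3)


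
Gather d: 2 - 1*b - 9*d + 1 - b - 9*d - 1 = -2*b - 18*d + 2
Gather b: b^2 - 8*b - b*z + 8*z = b^2 + b*(-z - 8) + 8*z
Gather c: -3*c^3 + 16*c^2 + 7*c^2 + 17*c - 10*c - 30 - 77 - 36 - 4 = -3*c^3 + 23*c^2 + 7*c - 147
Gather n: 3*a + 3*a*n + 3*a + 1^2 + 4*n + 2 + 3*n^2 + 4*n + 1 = 6*a + 3*n^2 + n*(3*a + 8) + 4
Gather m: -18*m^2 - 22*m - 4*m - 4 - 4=-18*m^2 - 26*m - 8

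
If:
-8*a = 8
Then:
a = -1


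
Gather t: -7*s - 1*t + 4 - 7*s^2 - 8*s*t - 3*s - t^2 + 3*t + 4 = -7*s^2 - 10*s - t^2 + t*(2 - 8*s) + 8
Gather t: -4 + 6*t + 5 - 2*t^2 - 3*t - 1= -2*t^2 + 3*t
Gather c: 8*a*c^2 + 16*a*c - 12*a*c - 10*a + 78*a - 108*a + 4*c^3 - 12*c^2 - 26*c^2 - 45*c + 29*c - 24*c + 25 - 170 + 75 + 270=-40*a + 4*c^3 + c^2*(8*a - 38) + c*(4*a - 40) + 200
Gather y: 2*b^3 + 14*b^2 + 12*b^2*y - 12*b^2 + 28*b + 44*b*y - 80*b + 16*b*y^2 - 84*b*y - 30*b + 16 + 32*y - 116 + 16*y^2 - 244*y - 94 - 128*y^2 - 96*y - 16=2*b^3 + 2*b^2 - 82*b + y^2*(16*b - 112) + y*(12*b^2 - 40*b - 308) - 210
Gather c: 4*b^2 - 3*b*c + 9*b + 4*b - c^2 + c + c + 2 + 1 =4*b^2 + 13*b - c^2 + c*(2 - 3*b) + 3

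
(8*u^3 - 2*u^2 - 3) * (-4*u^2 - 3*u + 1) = -32*u^5 - 16*u^4 + 14*u^3 + 10*u^2 + 9*u - 3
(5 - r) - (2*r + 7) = -3*r - 2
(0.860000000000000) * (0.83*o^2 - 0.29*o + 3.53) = 0.7138*o^2 - 0.2494*o + 3.0358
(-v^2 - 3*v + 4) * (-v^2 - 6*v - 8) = v^4 + 9*v^3 + 22*v^2 - 32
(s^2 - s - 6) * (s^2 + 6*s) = s^4 + 5*s^3 - 12*s^2 - 36*s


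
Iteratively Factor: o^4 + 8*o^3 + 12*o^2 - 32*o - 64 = (o + 2)*(o^3 + 6*o^2 - 32) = (o - 2)*(o + 2)*(o^2 + 8*o + 16) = (o - 2)*(o + 2)*(o + 4)*(o + 4)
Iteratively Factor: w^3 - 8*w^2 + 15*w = (w)*(w^2 - 8*w + 15) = w*(w - 3)*(w - 5)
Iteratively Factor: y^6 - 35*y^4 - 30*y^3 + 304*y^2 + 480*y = (y - 4)*(y^5 + 4*y^4 - 19*y^3 - 106*y^2 - 120*y) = (y - 4)*(y + 2)*(y^4 + 2*y^3 - 23*y^2 - 60*y) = (y - 5)*(y - 4)*(y + 2)*(y^3 + 7*y^2 + 12*y) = y*(y - 5)*(y - 4)*(y + 2)*(y^2 + 7*y + 12) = y*(y - 5)*(y - 4)*(y + 2)*(y + 4)*(y + 3)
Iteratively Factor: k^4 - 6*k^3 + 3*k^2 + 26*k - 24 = (k - 3)*(k^3 - 3*k^2 - 6*k + 8) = (k - 4)*(k - 3)*(k^2 + k - 2) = (k - 4)*(k - 3)*(k + 2)*(k - 1)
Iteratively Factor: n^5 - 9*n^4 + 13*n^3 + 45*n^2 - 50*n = (n)*(n^4 - 9*n^3 + 13*n^2 + 45*n - 50) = n*(n - 5)*(n^3 - 4*n^2 - 7*n + 10) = n*(n - 5)^2*(n^2 + n - 2) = n*(n - 5)^2*(n - 1)*(n + 2)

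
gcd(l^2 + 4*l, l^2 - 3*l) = l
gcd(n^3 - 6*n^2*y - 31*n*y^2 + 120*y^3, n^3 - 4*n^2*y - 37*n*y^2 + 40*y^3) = -n^2 + 3*n*y + 40*y^2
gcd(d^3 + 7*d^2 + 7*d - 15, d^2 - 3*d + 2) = d - 1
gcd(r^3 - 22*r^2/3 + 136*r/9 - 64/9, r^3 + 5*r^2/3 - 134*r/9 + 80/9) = r^2 - 10*r/3 + 16/9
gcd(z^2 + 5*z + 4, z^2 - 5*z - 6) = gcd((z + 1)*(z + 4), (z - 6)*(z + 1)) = z + 1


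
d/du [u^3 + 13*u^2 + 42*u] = 3*u^2 + 26*u + 42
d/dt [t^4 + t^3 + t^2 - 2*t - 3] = 4*t^3 + 3*t^2 + 2*t - 2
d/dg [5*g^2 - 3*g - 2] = 10*g - 3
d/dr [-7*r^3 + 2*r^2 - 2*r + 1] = -21*r^2 + 4*r - 2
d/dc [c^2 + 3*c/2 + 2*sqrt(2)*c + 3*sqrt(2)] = 2*c + 3/2 + 2*sqrt(2)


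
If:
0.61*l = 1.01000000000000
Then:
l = 1.66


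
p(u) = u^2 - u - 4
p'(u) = 2*u - 1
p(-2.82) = 6.77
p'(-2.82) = -6.64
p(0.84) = -4.13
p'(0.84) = 0.68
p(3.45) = 4.45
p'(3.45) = 5.90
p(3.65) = 5.67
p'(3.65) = 6.30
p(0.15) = -4.13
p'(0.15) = -0.70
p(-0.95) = -2.15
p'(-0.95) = -2.90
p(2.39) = -0.68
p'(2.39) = 3.78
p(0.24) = -4.18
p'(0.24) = -0.52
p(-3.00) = 8.00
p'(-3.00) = -7.00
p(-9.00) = 86.00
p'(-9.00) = -19.00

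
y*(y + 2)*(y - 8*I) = y^3 + 2*y^2 - 8*I*y^2 - 16*I*y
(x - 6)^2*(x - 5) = x^3 - 17*x^2 + 96*x - 180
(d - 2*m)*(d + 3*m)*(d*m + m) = d^3*m + d^2*m^2 + d^2*m - 6*d*m^3 + d*m^2 - 6*m^3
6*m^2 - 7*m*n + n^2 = (-6*m + n)*(-m + n)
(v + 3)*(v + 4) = v^2 + 7*v + 12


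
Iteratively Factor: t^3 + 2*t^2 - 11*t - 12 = (t - 3)*(t^2 + 5*t + 4) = (t - 3)*(t + 1)*(t + 4)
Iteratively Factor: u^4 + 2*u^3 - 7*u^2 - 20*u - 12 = (u + 2)*(u^3 - 7*u - 6) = (u - 3)*(u + 2)*(u^2 + 3*u + 2) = (u - 3)*(u + 1)*(u + 2)*(u + 2)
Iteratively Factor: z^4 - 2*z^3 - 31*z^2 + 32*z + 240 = (z + 4)*(z^3 - 6*z^2 - 7*z + 60) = (z + 3)*(z + 4)*(z^2 - 9*z + 20) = (z - 4)*(z + 3)*(z + 4)*(z - 5)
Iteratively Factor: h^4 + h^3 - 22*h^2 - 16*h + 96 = (h + 4)*(h^3 - 3*h^2 - 10*h + 24) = (h - 2)*(h + 4)*(h^2 - h - 12) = (h - 4)*(h - 2)*(h + 4)*(h + 3)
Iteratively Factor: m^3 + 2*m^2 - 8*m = (m + 4)*(m^2 - 2*m) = (m - 2)*(m + 4)*(m)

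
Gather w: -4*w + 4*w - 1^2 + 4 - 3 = 0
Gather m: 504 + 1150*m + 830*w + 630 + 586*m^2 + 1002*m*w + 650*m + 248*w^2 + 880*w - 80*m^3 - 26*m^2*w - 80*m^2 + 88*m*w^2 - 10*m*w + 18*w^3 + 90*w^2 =-80*m^3 + m^2*(506 - 26*w) + m*(88*w^2 + 992*w + 1800) + 18*w^3 + 338*w^2 + 1710*w + 1134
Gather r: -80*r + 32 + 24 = 56 - 80*r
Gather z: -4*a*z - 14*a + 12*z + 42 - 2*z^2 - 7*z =-14*a - 2*z^2 + z*(5 - 4*a) + 42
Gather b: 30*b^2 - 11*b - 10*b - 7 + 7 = 30*b^2 - 21*b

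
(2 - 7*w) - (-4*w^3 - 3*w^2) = 4*w^3 + 3*w^2 - 7*w + 2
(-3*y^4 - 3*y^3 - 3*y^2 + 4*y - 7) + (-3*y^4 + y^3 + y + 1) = -6*y^4 - 2*y^3 - 3*y^2 + 5*y - 6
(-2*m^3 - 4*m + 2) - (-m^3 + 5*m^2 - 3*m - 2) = -m^3 - 5*m^2 - m + 4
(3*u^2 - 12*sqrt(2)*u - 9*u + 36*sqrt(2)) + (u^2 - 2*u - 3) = 4*u^2 - 12*sqrt(2)*u - 11*u - 3 + 36*sqrt(2)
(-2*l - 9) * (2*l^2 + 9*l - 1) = -4*l^3 - 36*l^2 - 79*l + 9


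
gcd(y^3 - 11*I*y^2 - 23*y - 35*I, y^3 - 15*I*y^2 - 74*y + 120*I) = y - 5*I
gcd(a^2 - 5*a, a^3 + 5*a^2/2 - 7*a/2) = a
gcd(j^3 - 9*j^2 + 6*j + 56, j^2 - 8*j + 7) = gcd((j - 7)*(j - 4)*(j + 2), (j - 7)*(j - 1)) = j - 7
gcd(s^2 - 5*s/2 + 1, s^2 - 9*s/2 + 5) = s - 2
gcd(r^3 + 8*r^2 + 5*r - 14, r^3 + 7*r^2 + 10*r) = r + 2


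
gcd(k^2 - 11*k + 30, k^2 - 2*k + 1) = 1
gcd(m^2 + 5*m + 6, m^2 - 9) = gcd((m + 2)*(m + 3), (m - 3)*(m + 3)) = m + 3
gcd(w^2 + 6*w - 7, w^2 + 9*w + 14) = w + 7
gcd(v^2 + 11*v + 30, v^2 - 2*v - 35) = v + 5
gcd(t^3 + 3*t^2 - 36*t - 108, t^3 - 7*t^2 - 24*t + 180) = t - 6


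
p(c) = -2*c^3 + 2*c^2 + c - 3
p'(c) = -6*c^2 + 4*c + 1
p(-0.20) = -3.10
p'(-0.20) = -0.04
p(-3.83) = 134.87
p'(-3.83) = -102.33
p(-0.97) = -0.26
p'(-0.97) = -8.53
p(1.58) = -4.32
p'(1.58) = -7.66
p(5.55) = -277.75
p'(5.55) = -161.62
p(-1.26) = 2.92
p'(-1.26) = -13.57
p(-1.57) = 8.10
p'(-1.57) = -20.07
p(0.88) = -1.93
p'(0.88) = -0.13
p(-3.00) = 66.00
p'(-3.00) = -65.00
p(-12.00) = 3729.00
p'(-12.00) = -911.00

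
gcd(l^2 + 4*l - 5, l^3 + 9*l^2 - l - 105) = l + 5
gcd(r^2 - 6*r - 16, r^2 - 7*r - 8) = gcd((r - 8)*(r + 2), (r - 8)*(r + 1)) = r - 8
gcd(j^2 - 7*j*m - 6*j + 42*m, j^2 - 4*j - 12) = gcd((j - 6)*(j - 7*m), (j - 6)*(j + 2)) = j - 6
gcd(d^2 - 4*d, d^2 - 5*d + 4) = d - 4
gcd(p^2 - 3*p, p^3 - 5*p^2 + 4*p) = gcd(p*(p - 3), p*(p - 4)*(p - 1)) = p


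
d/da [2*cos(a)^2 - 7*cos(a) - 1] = (7 - 4*cos(a))*sin(a)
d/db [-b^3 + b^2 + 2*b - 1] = -3*b^2 + 2*b + 2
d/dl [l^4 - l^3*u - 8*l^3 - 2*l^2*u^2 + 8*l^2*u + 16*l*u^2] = 4*l^3 - 3*l^2*u - 24*l^2 - 4*l*u^2 + 16*l*u + 16*u^2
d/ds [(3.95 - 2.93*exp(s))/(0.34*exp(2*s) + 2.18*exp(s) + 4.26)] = (0.9962*exp(2*s) - 2.686*exp(s) - 21.0928)*exp(s)/(0.1156*exp(4*s) + 1.4824*exp(3*s) + 7.6492*exp(2*s) + 18.5736*exp(s) + 18.1476)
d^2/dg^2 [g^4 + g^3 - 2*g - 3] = 6*g*(2*g + 1)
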